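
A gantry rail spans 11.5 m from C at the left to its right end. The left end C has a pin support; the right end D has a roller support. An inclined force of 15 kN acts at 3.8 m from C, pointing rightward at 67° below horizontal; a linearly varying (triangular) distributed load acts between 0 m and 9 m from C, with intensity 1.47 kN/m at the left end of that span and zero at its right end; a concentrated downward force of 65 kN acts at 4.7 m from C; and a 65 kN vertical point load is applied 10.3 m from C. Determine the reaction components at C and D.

Resultant of the triangular load: ½ × 1.47 × 9 = 6.615 kN, acting at 3 m from C (one-third of the span from the peak).
ΣM about C: D_y·11.5 − 15·sin67°·3.8 − (½·1.47·9)·3 − 65·4.7 − 65·10.3 = 0 → D_y = 1047.31/11.5 = 91.0704 ≈ 91.07 kN.
ΣF_y = 0: C_y + 91.0704 − 15·sin67° − ½·1.47·9 − 65 − 65 = 0 → C_y = 59.35 kN.
ΣF_x = 0: C_x + 15·cos67° = 0 → C_x = -5.861 kN.

C_x = -5.861 kN, C_y = 59.35 kN, D_y = 91.07 kN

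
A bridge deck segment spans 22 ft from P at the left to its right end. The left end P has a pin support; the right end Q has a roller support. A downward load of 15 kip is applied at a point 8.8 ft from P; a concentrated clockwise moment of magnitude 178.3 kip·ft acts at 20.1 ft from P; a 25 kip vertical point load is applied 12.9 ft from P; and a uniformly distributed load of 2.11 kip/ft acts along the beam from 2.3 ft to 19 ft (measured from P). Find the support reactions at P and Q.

Resultant of the distributed load: 2.11 × 16.7 = 35.237 kip at 10.65 ft from P.
Taking moments about P: Q_y·22 − 15·8.8 − 178.3 − 25·12.9 − (2.11·16.7)·10.65 = 0 → Q_y = 1008.07405/22 = 45.8215 ≈ 45.82 kip.
ΣF_y = 0: P_y + 45.8215 − 15 − 25 − 2.11·16.7 = 0 → P_y = 29.42 kip.
ΣF_x = 0: no horizontal applied forces, so P_x = 0.

P_x = 0, P_y = 29.42 kip, Q_y = 45.82 kip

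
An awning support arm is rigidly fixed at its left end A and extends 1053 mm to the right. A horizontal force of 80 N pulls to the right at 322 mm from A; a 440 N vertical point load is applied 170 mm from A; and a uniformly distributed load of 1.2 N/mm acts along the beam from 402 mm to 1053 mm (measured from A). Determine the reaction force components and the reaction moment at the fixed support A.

Resultant of the distributed load: 1.2 × 651 = 781.2 N at 727.5 mm from A.
ΣF_x = 0: A_x + 80 = 0 → A_x = -80.00 N.
ΣF_y = 0: A_y − 440 − 1.2·651 = 0 → A_y = 1221 N.
ΣM about A: M_A − 440·170 − (1.2·651)·727.5 = 0 → M_A = 643100 N·mm.

A_x = -80.00 N, A_y = 1221 N, M_A = 643100 N·mm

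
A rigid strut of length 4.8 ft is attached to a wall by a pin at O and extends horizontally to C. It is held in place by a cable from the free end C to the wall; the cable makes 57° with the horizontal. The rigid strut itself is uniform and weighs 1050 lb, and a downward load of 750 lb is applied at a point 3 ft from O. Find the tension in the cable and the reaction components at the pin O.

T = 1185 lb, O_x = 645.3 lb, O_y = 806.3 lb

ΣM about O: T·sin57°·4.8 − 1050·2.4 − 750·3 = 0 → T = 4770/(4.8·0.838671) = 1184.91 ≈ 1185 lb.
ΣF_x = 0: O_x − T·cos57° = 0 → O_x = 1184.91 × 0.544639 = 645.3 lb.
ΣF_y = 0: O_y + T·sin57° − 1050 − 750 = 0 → O_y = 1800 − 1184.91 × 0.838671 = 806.3 lb.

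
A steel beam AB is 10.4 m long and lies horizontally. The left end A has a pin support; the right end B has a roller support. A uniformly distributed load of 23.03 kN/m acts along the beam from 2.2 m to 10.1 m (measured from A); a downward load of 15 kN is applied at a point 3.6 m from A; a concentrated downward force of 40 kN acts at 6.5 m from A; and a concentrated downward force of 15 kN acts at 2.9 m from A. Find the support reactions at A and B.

Resultant of the distributed load: 23.03 × 7.9 = 181.937 kN at 6.15 m from A.
Taking moments about A: B_y·10.4 − (23.03·7.9)·6.15 − 15·3.6 − 40·6.5 − 15·2.9 = 0 → B_y = 1476.41255/10.4 = 141.963 ≈ 142.0 kN.
ΣF_y = 0: A_y + 141.963 − 23.03·7.9 − 15 − 40 − 15 = 0 → A_y = 110.0 kN.
ΣF_x = 0: no horizontal applied forces, so A_x = 0.

A_x = 0, A_y = 110.0 kN, B_y = 142.0 kN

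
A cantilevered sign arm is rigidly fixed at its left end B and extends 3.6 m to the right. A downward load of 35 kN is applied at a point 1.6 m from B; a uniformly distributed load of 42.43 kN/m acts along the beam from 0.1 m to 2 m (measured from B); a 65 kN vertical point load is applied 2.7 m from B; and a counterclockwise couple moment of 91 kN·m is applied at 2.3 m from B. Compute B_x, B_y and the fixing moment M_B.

B_x = 0, B_y = 180.6 kN, M_B = 225.1 kN·m

Resultant of the distributed load: 42.43 × 1.9 = 80.617 kN at 1.05 m from B.
ΣF_x = 0: B_x = 0.
ΣF_y = 0: B_y − 35 − 42.43·1.9 − 65 = 0 → B_y = 180.6 kN.
ΣM about B: M_B − 35·1.6 − (42.43·1.9)·1.05 − 65·2.7 + 91 = 0 → M_B = 225.1 kN·m.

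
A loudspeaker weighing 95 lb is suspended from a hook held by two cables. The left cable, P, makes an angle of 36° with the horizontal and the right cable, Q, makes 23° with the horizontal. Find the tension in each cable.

ΣF_x = 0: −T_P·cos36° + T_Q·cos23° = 0 → T_Q = 0.878884·T_P.
ΣF_y = 0: T_P·sin36° + T_Q·sin23° = 95.
Substitute: T_P·(0.587785 + 0.878884·0.390731) = 95 → T_P = 102.02 ≈ 102.0 lb.
Then T_Q = 0.878884 × 102.02 = 89.66 lb.

T_P = 102.0 lb, T_Q = 89.66 lb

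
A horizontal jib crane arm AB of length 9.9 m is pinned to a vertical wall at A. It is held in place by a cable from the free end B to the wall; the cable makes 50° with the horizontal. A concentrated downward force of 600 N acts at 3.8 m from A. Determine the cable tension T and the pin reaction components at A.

T = 300.6 N, A_x = 193.2 N, A_y = 369.7 N

ΣM about A: T·sin50°·9.9 − 600·3.8 = 0 → T = 2280/(9.9·0.766044) = 300.639 ≈ 300.6 N.
ΣF_x = 0: A_x − T·cos50° = 0 → A_x = 300.639 × 0.642788 = 193.2 N.
ΣF_y = 0: A_y + T·sin50° − 600 = 0 → A_y = 600 − 300.639 × 0.766044 = 369.7 N.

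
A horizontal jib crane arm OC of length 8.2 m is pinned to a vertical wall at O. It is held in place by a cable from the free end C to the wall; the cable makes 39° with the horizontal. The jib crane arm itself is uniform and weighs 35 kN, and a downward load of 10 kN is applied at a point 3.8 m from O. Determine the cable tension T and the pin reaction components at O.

ΣM about O: T·sin39°·8.2 − 35·4.1 − 10·3.8 = 0 → T = 181.5/(8.2·0.62932) = 35.1715 ≈ 35.17 kN.
ΣF_x = 0: O_x − T·cos39° = 0 → O_x = 35.1715 × 0.777146 = 27.33 kN.
ΣF_y = 0: O_y + T·sin39° − 35 − 10 = 0 → O_y = 45 − 35.1715 × 0.62932 = 22.87 kN.

T = 35.17 kN, O_x = 27.33 kN, O_y = 22.87 kN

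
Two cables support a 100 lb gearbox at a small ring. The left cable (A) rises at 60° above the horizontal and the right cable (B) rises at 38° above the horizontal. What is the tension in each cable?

ΣF_x = 0: −T_A·cos60° + T_B·cos38° = 0 → T_B = 0.634509·T_A.
ΣF_y = 0: T_A·sin60° + T_B·sin38° = 100.
Substitute: T_A·(0.866025 + 0.634509·0.615661) = 100 → T_A = 79.5755 ≈ 79.58 lb.
Then T_B = 0.634509 × 79.5755 = 50.49 lb.

T_A = 79.58 lb, T_B = 50.49 lb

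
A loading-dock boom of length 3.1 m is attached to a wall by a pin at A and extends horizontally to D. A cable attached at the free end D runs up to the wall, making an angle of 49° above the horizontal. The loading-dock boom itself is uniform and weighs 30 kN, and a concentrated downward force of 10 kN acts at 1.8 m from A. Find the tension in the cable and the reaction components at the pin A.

T = 27.57 kN, A_x = 18.09 kN, A_y = 19.19 kN

ΣM about A: T·sin49°·3.1 − 30·1.55 − 10·1.8 = 0 → T = 64.5/(3.1·0.75471) = 27.5688 ≈ 27.57 kN.
ΣF_x = 0: A_x − T·cos49° = 0 → A_x = 27.5688 × 0.656059 = 18.09 kN.
ΣF_y = 0: A_y + T·sin49° − 30 − 10 = 0 → A_y = 40 − 27.5688 × 0.75471 = 19.19 kN.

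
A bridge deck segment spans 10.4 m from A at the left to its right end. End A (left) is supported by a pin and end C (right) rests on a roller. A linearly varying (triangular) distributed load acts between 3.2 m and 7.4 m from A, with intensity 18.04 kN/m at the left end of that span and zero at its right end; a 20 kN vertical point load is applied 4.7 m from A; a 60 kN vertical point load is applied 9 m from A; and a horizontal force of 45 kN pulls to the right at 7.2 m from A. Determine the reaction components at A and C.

A_x = -45.00 kN, A_y = 40.17 kN, C_y = 77.72 kN

Resultant of the triangular load: ½ × 18.04 × 4.2 = 37.884 kN, acting at 4.6 m from A (one-third of the span from the peak).
Taking moments about A: C_y·10.4 − (½·18.04·4.2)·4.6 − 20·4.7 − 60·9 = 0 → C_y = 808.2664/10.4 = 77.7179 ≈ 77.72 kN.
ΣF_y = 0: A_y + 77.7179 − ½·18.04·4.2 − 20 − 60 = 0 → A_y = 40.17 kN.
ΣF_x = 0: A_x + 45 = 0 → A_x = -45.00 kN.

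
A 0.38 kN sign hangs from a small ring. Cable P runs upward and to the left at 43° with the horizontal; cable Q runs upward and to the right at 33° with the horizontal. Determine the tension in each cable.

T_P = 0.3285 kN, T_Q = 0.2864 kN

ΣF_x = 0: −T_P·cos43° + T_Q·cos33° = 0 → T_Q = 0.872039·T_P.
ΣF_y = 0: T_P·sin43° + T_Q·sin33° = 0.38.
Substitute: T_P·(0.681998 + 0.872039·0.544639) = 0.38 → T_P = 0.328451 ≈ 0.3285 kN.
Then T_Q = 0.872039 × 0.328451 = 0.2864 kN.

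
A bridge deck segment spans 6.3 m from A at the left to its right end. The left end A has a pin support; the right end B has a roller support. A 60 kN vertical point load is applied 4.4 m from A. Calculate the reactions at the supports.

Moments about A: B_y·6.3 − 60·4.4 = 0 → B_y = 264/6.3 = 41.9048 ≈ 41.90 kN.
ΣF_y = 0: A_y + 41.9048 − 60 = 0 → A_y = 18.10 kN.
ΣF_x = 0: no horizontal applied forces, so A_x = 0.

A_x = 0, A_y = 18.10 kN, B_y = 41.90 kN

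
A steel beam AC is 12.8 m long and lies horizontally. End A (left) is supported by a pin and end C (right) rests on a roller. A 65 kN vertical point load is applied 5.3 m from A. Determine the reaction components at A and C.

A_x = 0, A_y = 38.09 kN, C_y = 26.91 kN

ΣM about A: C_y·12.8 − 65·5.3 = 0 → C_y = 344.5/12.8 = 26.9141 ≈ 26.91 kN.
ΣF_y = 0: A_y + 26.9141 − 65 = 0 → A_y = 38.09 kN.
ΣF_x = 0: no horizontal applied forces, so A_x = 0.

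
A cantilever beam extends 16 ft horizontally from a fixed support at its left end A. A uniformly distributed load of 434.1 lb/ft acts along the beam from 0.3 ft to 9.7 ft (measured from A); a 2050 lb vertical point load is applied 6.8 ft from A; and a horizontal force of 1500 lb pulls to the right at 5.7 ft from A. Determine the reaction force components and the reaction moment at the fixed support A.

Resultant of the distributed load: 434.1 × 9.4 = 4080.54 lb at 5 ft from A.
ΣF_x = 0: A_x + 1500 = 0 → A_x = -1500 lb.
ΣF_y = 0: A_y − 434.1·9.4 − 2050 = 0 → A_y = 6131 lb.
ΣM about A: M_A − (434.1·9.4)·5 − 2050·6.8 = 0 → M_A = 34340 lb·ft.

A_x = -1500 lb, A_y = 6131 lb, M_A = 34340 lb·ft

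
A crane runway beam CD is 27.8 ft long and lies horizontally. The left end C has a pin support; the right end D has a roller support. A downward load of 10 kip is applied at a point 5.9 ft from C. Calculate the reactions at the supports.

C_x = 0, C_y = 7.878 kip, D_y = 2.122 kip

ΣM about C: D_y·27.8 − 10·5.9 = 0 → D_y = 59/27.8 = 2.1223 ≈ 2.122 kip.
ΣF_y = 0: C_y + 2.1223 − 10 = 0 → C_y = 7.878 kip.
ΣF_x = 0: no horizontal applied forces, so C_x = 0.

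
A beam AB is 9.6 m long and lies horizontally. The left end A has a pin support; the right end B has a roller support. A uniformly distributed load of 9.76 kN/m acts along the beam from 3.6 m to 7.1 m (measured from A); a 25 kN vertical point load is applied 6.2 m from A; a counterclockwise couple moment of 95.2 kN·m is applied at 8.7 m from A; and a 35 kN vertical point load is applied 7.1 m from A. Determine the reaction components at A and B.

A_x = 0, A_y = 43.01 kN, B_y = 51.15 kN

Resultant of the distributed load: 9.76 × 3.5 = 34.16 kN at 5.35 m from A.
Moments about A: B_y·9.6 − (9.76·3.5)·5.35 − 25·6.2 + 95.2 − 35·7.1 = 0 → B_y = 491.056/9.6 = 51.1517 ≈ 51.15 kN.
ΣF_y = 0: A_y + 51.1517 − 9.76·3.5 − 25 − 35 = 0 → A_y = 43.01 kN.
ΣF_x = 0: no horizontal applied forces, so A_x = 0.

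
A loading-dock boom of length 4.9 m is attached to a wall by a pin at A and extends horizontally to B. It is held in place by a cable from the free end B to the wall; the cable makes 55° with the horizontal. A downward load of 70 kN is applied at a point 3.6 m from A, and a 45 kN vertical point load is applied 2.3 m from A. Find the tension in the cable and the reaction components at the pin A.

T = 88.57 kN, A_x = 50.80 kN, A_y = 42.45 kN

ΣM about A: T·sin55°·4.9 − 70·3.6 − 45·2.3 = 0 → T = 355.5/(4.9·0.819152) = 88.5684 ≈ 88.57 kN.
ΣF_x = 0: A_x − T·cos55° = 0 → A_x = 88.5684 × 0.573576 = 50.80 kN.
ΣF_y = 0: A_y + T·sin55° − 70 − 45 = 0 → A_y = 115 − 88.5684 × 0.819152 = 42.45 kN.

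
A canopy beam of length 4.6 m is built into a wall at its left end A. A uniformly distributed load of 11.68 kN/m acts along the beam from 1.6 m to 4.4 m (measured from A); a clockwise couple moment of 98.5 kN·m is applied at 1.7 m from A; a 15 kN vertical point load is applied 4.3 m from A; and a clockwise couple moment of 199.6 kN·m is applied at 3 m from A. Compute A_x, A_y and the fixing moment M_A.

Resultant of the distributed load: 11.68 × 2.8 = 32.704 kN at 3 m from A.
ΣF_x = 0: A_x = 0.
ΣF_y = 0: A_y − 11.68·2.8 − 15 = 0 → A_y = 47.70 kN.
ΣM about A: M_A − (11.68·2.8)·3 − 98.5 − 15·4.3 − 199.6 = 0 → M_A = 460.7 kN·m.

A_x = 0, A_y = 47.70 kN, M_A = 460.7 kN·m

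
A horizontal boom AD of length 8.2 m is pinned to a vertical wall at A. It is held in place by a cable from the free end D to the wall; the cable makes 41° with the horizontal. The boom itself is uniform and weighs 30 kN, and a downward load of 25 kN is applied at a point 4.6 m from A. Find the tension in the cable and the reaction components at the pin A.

T = 44.24 kN, A_x = 33.39 kN, A_y = 25.98 kN

ΣM about A: T·sin41°·8.2 − 30·4.1 − 25·4.6 = 0 → T = 238/(8.2·0.656059) = 44.2405 ≈ 44.24 kN.
ΣF_x = 0: A_x − T·cos41° = 0 → A_x = 44.2405 × 0.75471 = 33.39 kN.
ΣF_y = 0: A_y + T·sin41° − 30 − 25 = 0 → A_y = 55 − 44.2405 × 0.656059 = 25.98 kN.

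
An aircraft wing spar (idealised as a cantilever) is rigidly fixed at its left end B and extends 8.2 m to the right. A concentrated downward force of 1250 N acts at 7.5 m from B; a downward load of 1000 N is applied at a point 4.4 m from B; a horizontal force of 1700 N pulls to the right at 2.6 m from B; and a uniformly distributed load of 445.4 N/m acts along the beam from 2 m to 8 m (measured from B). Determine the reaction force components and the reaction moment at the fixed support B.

Resultant of the distributed load: 445.4 × 6 = 2672.4 N at 5 m from B.
ΣF_x = 0: B_x + 1700 = 0 → B_x = -1700 N.
ΣF_y = 0: B_y − 1250 − 1000 − 445.4·6 = 0 → B_y = 4922 N.
ΣM about B: M_B − 1250·7.5 − 1000·4.4 − (445.4·6)·5 = 0 → M_B = 27140 N·m.

B_x = -1700 N, B_y = 4922 N, M_B = 27140 N·m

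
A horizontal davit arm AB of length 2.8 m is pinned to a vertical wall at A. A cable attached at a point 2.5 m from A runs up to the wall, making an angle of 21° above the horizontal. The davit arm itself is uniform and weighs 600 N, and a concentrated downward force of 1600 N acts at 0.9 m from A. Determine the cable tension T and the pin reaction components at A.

ΣM about A: T·sin21°·2.5 − 600·1.4 − 1600·0.9 = 0 → T = 2280/(2.5·0.358368) = 2544.87 ≈ 2545 N.
ΣF_x = 0: A_x − T·cos21° = 0 → A_x = 2544.87 × 0.93358 = 2376 N.
ΣF_y = 0: A_y + T·sin21° − 600 − 1600 = 0 → A_y = 2200 − 2544.87 × 0.358368 = 1288 N.

T = 2545 N, A_x = 2376 N, A_y = 1288 N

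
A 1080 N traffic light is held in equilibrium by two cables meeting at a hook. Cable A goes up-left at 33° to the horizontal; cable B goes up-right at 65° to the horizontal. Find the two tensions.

ΣF_x = 0: −T_A·cos33° + T_B·cos65° = 0 → T_B = 1.98446·T_A.
ΣF_y = 0: T_A·sin33° + T_B·sin65° = 1080.
Substitute: T_A·(0.544639 + 1.98446·0.906308) = 1080 → T_A = 460.914 ≈ 460.9 N.
Then T_B = 1.98446 × 460.914 = 914.7 N.

T_A = 460.9 N, T_B = 914.7 N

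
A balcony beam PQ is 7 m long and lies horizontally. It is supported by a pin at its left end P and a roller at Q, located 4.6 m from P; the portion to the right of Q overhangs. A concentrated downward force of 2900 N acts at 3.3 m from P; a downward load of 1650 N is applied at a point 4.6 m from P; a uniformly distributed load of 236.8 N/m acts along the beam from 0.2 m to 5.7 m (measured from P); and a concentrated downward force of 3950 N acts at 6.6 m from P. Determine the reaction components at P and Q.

P_x = 0, P_y = -430.7 N, Q_y = 10230 N

Resultant of the distributed load: 236.8 × 5.5 = 1302.4 N at 2.95 m from P.
ΣM about P: Q_y·4.6 − 2900·3.3 − 1650·4.6 − (236.8·5.5)·2.95 − 3950·6.6 = 0 → Q_y = 47072.08/4.6 = 10233.1 ≈ 10230 N.
ΣF_y = 0: P_y + 10233.1 − 2900 − 1650 − 236.8·5.5 − 3950 = 0 → P_y = -430.7 N.
ΣF_x = 0: no horizontal applied forces, so P_x = 0.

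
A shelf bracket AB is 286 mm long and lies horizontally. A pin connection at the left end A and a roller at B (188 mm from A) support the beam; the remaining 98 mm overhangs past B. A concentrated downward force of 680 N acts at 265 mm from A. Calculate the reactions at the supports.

ΣM about A: B_y·188 − 680·265 = 0 → B_y = 180200/188 = 958.511 ≈ 958.5 N.
ΣF_y = 0: A_y + 958.511 − 680 = 0 → A_y = -278.5 N.
ΣF_x = 0: no horizontal applied forces, so A_x = 0.

A_x = 0, A_y = -278.5 N, B_y = 958.5 N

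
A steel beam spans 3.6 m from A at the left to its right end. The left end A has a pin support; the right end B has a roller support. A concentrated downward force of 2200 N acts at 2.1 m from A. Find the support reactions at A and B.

A_x = 0, A_y = 916.7 N, B_y = 1283 N

Taking moments about A: B_y·3.6 − 2200·2.1 = 0 → B_y = 4620/3.6 = 1283.33 ≈ 1283 N.
ΣF_y = 0: A_y + 1283.33 − 2200 = 0 → A_y = 916.7 N.
ΣF_x = 0: no horizontal applied forces, so A_x = 0.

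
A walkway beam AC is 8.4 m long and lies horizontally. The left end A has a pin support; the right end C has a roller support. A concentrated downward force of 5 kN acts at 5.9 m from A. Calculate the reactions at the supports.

ΣM about A: C_y·8.4 − 5·5.9 = 0 → C_y = 29.5/8.4 = 3.5119 ≈ 3.512 kN.
ΣF_y = 0: A_y + 3.5119 − 5 = 0 → A_y = 1.488 kN.
ΣF_x = 0: no horizontal applied forces, so A_x = 0.

A_x = 0, A_y = 1.488 kN, C_y = 3.512 kN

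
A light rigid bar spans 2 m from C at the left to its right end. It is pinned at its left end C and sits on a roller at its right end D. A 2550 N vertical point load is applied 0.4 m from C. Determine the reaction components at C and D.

ΣM about C: D_y·2 − 2550·0.4 = 0 → D_y = 1020/2 = 510.0 N.
ΣF_y = 0: C_y + 510 − 2550 = 0 → C_y = 2040 N.
ΣF_x = 0: no horizontal applied forces, so C_x = 0.

C_x = 0, C_y = 2040 N, D_y = 510.0 N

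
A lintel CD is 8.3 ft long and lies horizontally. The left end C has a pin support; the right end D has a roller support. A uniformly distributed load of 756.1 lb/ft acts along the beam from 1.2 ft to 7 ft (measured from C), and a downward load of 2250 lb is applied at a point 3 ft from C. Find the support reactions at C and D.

Resultant of the distributed load: 756.1 × 5.8 = 4385.38 lb at 4.1 ft from C.
Taking moments about C: D_y·8.3 − (756.1·5.8)·4.1 − 2250·3 = 0 → D_y = 24730.058/8.3 = 2979.53 ≈ 2980 lb.
ΣF_y = 0: C_y + 2979.53 − 756.1·5.8 − 2250 = 0 → C_y = 3656 lb.
ΣF_x = 0: no horizontal applied forces, so C_x = 0.

C_x = 0, C_y = 3656 lb, D_y = 2980 lb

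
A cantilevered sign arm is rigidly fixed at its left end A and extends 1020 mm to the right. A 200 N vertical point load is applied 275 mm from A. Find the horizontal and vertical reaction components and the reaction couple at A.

A_x = 0, A_y = 200.0 N, M_A = 55000 N·mm

ΣF_x = 0: A_x = 0.
ΣF_y = 0: A_y − 200 = 0 → A_y = 200.0 N.
ΣM about A: M_A − 200·275 = 0 → M_A = 55000 N·mm.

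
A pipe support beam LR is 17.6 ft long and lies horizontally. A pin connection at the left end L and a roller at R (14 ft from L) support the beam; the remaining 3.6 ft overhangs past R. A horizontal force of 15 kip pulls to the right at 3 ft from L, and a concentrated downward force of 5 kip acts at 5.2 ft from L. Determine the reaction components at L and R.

Moments about L: R_y·14 − 5·5.2 = 0 → R_y = 26/14 = 1.85714 ≈ 1.857 kip.
ΣF_y = 0: L_y + 1.85714 − 5 = 0 → L_y = 3.143 kip.
ΣF_x = 0: L_x + 15 = 0 → L_x = -15.00 kip.

L_x = -15.00 kip, L_y = 3.143 kip, R_y = 1.857 kip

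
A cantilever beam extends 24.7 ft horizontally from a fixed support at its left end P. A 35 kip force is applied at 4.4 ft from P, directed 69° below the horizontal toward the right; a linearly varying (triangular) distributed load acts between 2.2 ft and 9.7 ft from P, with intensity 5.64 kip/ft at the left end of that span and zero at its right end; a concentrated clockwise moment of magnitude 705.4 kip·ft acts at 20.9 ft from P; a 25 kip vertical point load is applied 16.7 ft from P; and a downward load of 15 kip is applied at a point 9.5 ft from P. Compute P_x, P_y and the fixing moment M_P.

Resultant of the triangular load: ½ × 5.64 × 7.5 = 21.15 kip, acting at 4.7 ft from P (one-third of the span from the peak).
ΣF_x = 0: P_x + 35·cos69° = 0 → P_x = -12.54 kip.
ΣF_y = 0: P_y − 35·sin69° − ½·5.64·7.5 − 25 − 15 = 0 → P_y = 93.83 kip.
ΣM about P: M_P − 35·sin69°·4.4 − (½·5.64·7.5)·4.7 − 705.4 − 25·16.7 − 15·9.5 = 0 → M_P = 1509 kip·ft.

P_x = -12.54 kip, P_y = 93.83 kip, M_P = 1509 kip·ft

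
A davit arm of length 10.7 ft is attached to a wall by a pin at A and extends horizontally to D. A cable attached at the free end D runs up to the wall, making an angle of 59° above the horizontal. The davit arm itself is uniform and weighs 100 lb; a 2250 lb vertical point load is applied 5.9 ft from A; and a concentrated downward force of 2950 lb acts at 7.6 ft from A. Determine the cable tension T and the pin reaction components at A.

ΣM about A: T·sin59°·10.7 − 100·5.35 − 2250·5.9 − 2950·7.6 = 0 → T = 36230/(10.7·0.857167) = 3950.2 ≈ 3950 lb.
ΣF_x = 0: A_x − T·cos59° = 0 → A_x = 3950.2 × 0.515038 = 2035 lb.
ΣF_y = 0: A_y + T·sin59° − 100 − 2250 − 2950 = 0 → A_y = 5300 − 3950.2 × 0.857167 = 1914 lb.

T = 3950 lb, A_x = 2035 lb, A_y = 1914 lb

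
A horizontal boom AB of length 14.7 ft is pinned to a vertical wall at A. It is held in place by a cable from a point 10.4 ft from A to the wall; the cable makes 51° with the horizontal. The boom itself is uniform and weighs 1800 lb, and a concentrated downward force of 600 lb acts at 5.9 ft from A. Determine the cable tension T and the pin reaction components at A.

ΣM about A: T·sin51°·10.4 − 1800·7.35 − 600·5.9 = 0 → T = 16770/(10.4·0.777146) = 2074.9 ≈ 2075 lb.
ΣF_x = 0: A_x − T·cos51° = 0 → A_x = 2074.9 × 0.62932 = 1306 lb.
ΣF_y = 0: A_y + T·sin51° − 1800 − 600 = 0 → A_y = 2400 − 2074.9 × 0.777146 = 787.5 lb.

T = 2075 lb, A_x = 1306 lb, A_y = 787.5 lb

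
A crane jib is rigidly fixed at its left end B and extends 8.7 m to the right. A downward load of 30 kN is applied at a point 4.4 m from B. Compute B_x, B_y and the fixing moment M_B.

ΣF_x = 0: B_x = 0.
ΣF_y = 0: B_y − 30 = 0 → B_y = 30.00 kN.
ΣM about B: M_B − 30·4.4 = 0 → M_B = 132.0 kN·m.

B_x = 0, B_y = 30.00 kN, M_B = 132.0 kN·m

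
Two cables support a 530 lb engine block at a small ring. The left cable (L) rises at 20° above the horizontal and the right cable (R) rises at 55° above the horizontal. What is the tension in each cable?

T_L = 314.7 lb, T_R = 515.6 lb

ΣF_x = 0: −T_L·cos20° + T_R·cos55° = 0 → T_R = 1.6383·T_L.
ΣF_y = 0: T_L·sin20° + T_R·sin55° = 530.
Substitute: T_L·(0.34202 + 1.6383·0.819152) = 530 → T_L = 314.72 ≈ 314.7 lb.
Then T_R = 1.6383 × 314.72 = 515.6 lb.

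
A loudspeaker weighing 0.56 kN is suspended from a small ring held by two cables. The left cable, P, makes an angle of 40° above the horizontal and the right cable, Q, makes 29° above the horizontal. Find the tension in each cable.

T_P = 0.5246 kN, T_Q = 0.4595 kN

ΣF_x = 0: −T_P·cos40° + T_Q·cos29° = 0 → T_Q = 0.87586·T_P.
ΣF_y = 0: T_P·sin40° + T_Q·sin29° = 0.56.
Substitute: T_P·(0.642788 + 0.87586·0.48481) = 0.56 → T_P = 0.524633 ≈ 0.5246 kN.
Then T_Q = 0.87586 × 0.524633 = 0.4595 kN.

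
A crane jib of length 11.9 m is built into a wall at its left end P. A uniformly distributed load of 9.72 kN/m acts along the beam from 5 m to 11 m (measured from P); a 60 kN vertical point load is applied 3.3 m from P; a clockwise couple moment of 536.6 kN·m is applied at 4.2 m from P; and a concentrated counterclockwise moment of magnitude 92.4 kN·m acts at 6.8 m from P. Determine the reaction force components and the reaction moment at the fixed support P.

Resultant of the distributed load: 9.72 × 6 = 58.32 kN at 8 m from P.
ΣF_x = 0: P_x = 0.
ΣF_y = 0: P_y − 9.72·6 − 60 = 0 → P_y = 118.3 kN.
ΣM about P: M_P − (9.72·6)·8 − 60·3.3 − 536.6 + 92.4 = 0 → M_P = 1109 kN·m.

P_x = 0, P_y = 118.3 kN, M_P = 1109 kN·m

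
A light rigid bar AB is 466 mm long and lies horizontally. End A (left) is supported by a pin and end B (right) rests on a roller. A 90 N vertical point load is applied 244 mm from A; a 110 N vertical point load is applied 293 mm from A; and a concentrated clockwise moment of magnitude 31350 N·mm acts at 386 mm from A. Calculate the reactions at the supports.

Moments about A: B_y·466 − 90·244 − 110·293 − 31350 = 0 → B_y = 85540/466 = 183.562 ≈ 183.6 N.
ΣF_y = 0: A_y + 183.562 − 90 − 110 = 0 → A_y = 16.44 N.
ΣF_x = 0: no horizontal applied forces, so A_x = 0.

A_x = 0, A_y = 16.44 N, B_y = 183.6 N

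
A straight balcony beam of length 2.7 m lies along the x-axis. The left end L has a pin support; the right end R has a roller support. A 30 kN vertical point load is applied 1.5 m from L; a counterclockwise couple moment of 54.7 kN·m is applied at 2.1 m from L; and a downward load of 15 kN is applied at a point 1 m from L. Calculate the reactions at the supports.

Taking moments about L: R_y·2.7 − 30·1.5 + 54.7 − 15·1 = 0 → R_y = 5.3/2.7 = 1.96296 ≈ 1.963 kN.
ΣF_y = 0: L_y + 1.96296 − 30 − 15 = 0 → L_y = 43.04 kN.
ΣF_x = 0: no horizontal applied forces, so L_x = 0.

L_x = 0, L_y = 43.04 kN, R_y = 1.963 kN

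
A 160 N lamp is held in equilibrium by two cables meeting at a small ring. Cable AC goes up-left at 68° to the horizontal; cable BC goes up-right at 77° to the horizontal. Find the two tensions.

ΣF_x = 0: −T_AC·cos68° + T_BC·cos77° = 0 → T_BC = 1.66528·T_AC.
ΣF_y = 0: T_AC·sin68° + T_BC·sin77° = 160.
Substitute: T_AC·(0.927184 + 1.66528·0.97437) = 160 → T_AC = 62.7504 ≈ 62.75 N.
Then T_BC = 1.66528 × 62.7504 = 104.5 N.

T_AC = 62.75 N, T_BC = 104.5 N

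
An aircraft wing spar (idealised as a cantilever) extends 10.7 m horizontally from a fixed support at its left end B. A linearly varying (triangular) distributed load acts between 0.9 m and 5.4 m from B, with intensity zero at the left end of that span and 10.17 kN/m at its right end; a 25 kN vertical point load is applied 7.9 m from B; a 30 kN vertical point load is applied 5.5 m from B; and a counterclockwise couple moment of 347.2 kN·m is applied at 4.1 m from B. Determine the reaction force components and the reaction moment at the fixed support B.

Resultant of the triangular load: ½ × 10.17 × 4.5 = 22.8825 kN, acting at 3.9 m from B (one-third of the span from the peak).
ΣF_x = 0: B_x = 0.
ΣF_y = 0: B_y − ½·10.17·4.5 − 25 − 30 = 0 → B_y = 77.88 kN.
ΣM about B: M_B − (½·10.17·4.5)·3.9 − 25·7.9 − 30·5.5 + 347.2 = 0 → M_B = 104.5 kN·m.

B_x = 0, B_y = 77.88 kN, M_B = 104.5 kN·m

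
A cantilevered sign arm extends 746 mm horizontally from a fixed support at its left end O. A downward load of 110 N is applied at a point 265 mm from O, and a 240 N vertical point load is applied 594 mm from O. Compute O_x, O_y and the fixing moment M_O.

O_x = 0, O_y = 350.0 N, M_O = 171700 N·mm

ΣF_x = 0: O_x = 0.
ΣF_y = 0: O_y − 110 − 240 = 0 → O_y = 350.0 N.
ΣM about O: M_O − 110·265 − 240·594 = 0 → M_O = 171700 N·mm.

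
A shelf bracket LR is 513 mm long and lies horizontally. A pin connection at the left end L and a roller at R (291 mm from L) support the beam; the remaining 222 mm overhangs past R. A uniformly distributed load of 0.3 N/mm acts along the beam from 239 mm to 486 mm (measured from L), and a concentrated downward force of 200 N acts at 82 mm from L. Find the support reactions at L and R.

Resultant of the distributed load: 0.3 × 247 = 74.1 N at 362.5 mm from L.
Moments about L: R_y·291 − (0.3·247)·362.5 − 200·82 = 0 → R_y = 43261.25/291 = 148.664 ≈ 148.7 N.
ΣF_y = 0: L_y + 148.664 − 0.3·247 − 200 = 0 → L_y = 125.4 N.
ΣF_x = 0: no horizontal applied forces, so L_x = 0.

L_x = 0, L_y = 125.4 N, R_y = 148.7 N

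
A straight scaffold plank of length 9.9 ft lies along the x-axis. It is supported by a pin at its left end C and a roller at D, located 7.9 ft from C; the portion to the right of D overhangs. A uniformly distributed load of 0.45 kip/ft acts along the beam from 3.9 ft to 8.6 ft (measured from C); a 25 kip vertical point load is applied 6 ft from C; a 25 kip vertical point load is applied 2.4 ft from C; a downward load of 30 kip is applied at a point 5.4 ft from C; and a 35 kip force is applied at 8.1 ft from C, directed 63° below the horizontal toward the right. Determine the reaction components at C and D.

C_x = -15.89 kip, C_y = 32.56 kip, D_y = 80.74 kip

Resultant of the distributed load: 0.45 × 4.7 = 2.115 kip at 6.25 ft from C.
Taking moments about C: D_y·7.9 − (0.45·4.7)·6.25 − 25·6 − 25·2.4 − 30·5.4 − 35·sin63°·8.1 = 0 → D_y = 637.819/7.9 = 80.7366 ≈ 80.74 kip.
ΣF_y = 0: C_y + 80.7366 − 0.45·4.7 − 25 − 25 − 30 − 35·sin63° = 0 → C_y = 32.56 kip.
ΣF_x = 0: C_x + 35·cos63° = 0 → C_x = -15.89 kip.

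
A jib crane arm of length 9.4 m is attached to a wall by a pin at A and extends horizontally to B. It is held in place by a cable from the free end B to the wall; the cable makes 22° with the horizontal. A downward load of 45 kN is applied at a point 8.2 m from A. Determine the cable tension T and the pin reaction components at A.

T = 104.8 kN, A_x = 97.16 kN, A_y = 5.745 kN

ΣM about A: T·sin22°·9.4 − 45·8.2 = 0 → T = 369/(9.4·0.374607) = 104.791 ≈ 104.8 kN.
ΣF_x = 0: A_x − T·cos22° = 0 → A_x = 104.791 × 0.927184 = 97.16 kN.
ΣF_y = 0: A_y + T·sin22° − 45 = 0 → A_y = 45 − 104.791 × 0.374607 = 5.745 kN.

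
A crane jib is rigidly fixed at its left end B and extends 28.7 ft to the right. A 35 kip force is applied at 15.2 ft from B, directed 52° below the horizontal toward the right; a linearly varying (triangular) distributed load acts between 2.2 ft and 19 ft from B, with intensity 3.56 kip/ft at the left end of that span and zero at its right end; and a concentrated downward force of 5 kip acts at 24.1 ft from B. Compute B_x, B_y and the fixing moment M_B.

Resultant of the triangular load: ½ × 3.56 × 16.8 = 29.904 kip, acting at 7.8 ft from B (one-third of the span from the peak).
ΣF_x = 0: B_x + 35·cos52° = 0 → B_x = -21.55 kip.
ΣF_y = 0: B_y − 35·sin52° − ½·3.56·16.8 − 5 = 0 → B_y = 62.48 kip.
ΣM about B: M_B − 35·sin52°·15.2 − (½·3.56·16.8)·7.8 − 5·24.1 = 0 → M_B = 773.0 kip·ft.

B_x = -21.55 kip, B_y = 62.48 kip, M_B = 773.0 kip·ft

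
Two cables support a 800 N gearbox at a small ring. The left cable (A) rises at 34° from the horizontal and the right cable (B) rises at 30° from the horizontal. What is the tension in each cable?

ΣF_x = 0: −T_A·cos34° + T_B·cos30° = 0 → T_B = 0.95729·T_A.
ΣF_y = 0: T_A·sin34° + T_B·sin30° = 800.
Substitute: T_A·(0.559193 + 0.95729·0.5) = 800 → T_A = 770.833 ≈ 770.8 N.
Then T_B = 0.95729 × 770.833 = 737.9 N.

T_A = 770.8 N, T_B = 737.9 N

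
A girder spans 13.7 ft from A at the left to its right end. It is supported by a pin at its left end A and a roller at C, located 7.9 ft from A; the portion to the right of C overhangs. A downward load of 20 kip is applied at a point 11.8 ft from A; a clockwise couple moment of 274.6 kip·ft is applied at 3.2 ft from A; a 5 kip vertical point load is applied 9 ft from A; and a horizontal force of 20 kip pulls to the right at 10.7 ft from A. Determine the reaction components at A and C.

A_x = -20.00 kip, A_y = -45.33 kip, C_y = 70.33 kip

Taking moments about A: C_y·7.9 − 20·11.8 − 274.6 − 5·9 = 0 → C_y = 555.6/7.9 = 70.3291 ≈ 70.33 kip.
ΣF_y = 0: A_y + 70.3291 − 20 − 5 = 0 → A_y = -45.33 kip.
ΣF_x = 0: A_x + 20 = 0 → A_x = -20.00 kip.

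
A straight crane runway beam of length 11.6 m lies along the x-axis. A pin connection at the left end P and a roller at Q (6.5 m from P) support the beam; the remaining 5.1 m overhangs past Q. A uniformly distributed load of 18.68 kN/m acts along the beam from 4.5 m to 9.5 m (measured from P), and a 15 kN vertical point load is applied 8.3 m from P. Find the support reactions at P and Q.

P_x = 0, P_y = -11.34 kN, Q_y = 119.7 kN

Resultant of the distributed load: 18.68 × 5 = 93.4 kN at 7 m from P.
Taking moments about P: Q_y·6.5 − (18.68·5)·7 − 15·8.3 = 0 → Q_y = 778.3/6.5 = 119.738 ≈ 119.7 kN.
ΣF_y = 0: P_y + 119.738 − 18.68·5 − 15 = 0 → P_y = -11.34 kN.
ΣF_x = 0: no horizontal applied forces, so P_x = 0.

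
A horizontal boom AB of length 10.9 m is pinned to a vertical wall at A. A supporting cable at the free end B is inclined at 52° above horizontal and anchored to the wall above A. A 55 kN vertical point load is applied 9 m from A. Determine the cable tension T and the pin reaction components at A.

ΣM about A: T·sin52°·10.9 − 55·9 = 0 → T = 495/(10.9·0.788011) = 57.6297 ≈ 57.63 kN.
ΣF_x = 0: A_x − T·cos52° = 0 → A_x = 57.6297 × 0.615661 = 35.48 kN.
ΣF_y = 0: A_y + T·sin52° − 55 = 0 → A_y = 55 − 57.6297 × 0.788011 = 9.587 kN.

T = 57.63 kN, A_x = 35.48 kN, A_y = 9.587 kN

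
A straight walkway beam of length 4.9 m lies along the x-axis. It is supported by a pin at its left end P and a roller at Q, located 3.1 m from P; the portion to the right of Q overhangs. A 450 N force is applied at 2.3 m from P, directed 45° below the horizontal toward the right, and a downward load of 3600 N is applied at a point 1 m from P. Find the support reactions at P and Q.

P_x = -318.2 N, P_y = 2521 N, Q_y = 1397 N

Taking moments about P: Q_y·3.1 − 450·sin45°·2.3 − 3600·1 = 0 → Q_y = 4331.86/3.1 = 1397.37 ≈ 1397 N.
ΣF_y = 0: P_y + 1397.37 − 450·sin45° − 3600 = 0 → P_y = 2521 N.
ΣF_x = 0: P_x + 450·cos45° = 0 → P_x = -318.2 N.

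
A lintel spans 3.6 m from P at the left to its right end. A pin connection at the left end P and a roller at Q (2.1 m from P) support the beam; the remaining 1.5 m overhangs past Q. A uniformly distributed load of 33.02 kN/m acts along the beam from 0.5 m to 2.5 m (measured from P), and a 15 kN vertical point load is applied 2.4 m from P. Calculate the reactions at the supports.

P_x = 0, P_y = 16.73 kN, Q_y = 64.31 kN

Resultant of the distributed load: 33.02 × 2 = 66.04 kN at 1.5 m from P.
ΣM about P: Q_y·2.1 − (33.02·2)·1.5 − 15·2.4 = 0 → Q_y = 135.06/2.1 = 64.3143 ≈ 64.31 kN.
ΣF_y = 0: P_y + 64.3143 − 33.02·2 − 15 = 0 → P_y = 16.73 kN.
ΣF_x = 0: no horizontal applied forces, so P_x = 0.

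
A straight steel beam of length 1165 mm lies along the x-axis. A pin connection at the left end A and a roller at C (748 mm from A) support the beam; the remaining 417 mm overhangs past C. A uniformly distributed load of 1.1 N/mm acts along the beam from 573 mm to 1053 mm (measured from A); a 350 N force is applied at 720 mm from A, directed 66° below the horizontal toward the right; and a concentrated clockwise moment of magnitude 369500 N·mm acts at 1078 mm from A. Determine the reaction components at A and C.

Resultant of the distributed load: 1.1 × 480 = 528 N at 813 mm from A.
Taking moments about A: C_y·748 − (1.1·480)·813 − 350·sin66°·720 − 369500 = 0 → C_y = 1028980/748 = 1375.64 ≈ 1376 N.
ΣF_y = 0: A_y + 1375.64 − 1.1·480 − 350·sin66° = 0 → A_y = -527.9 N.
ΣF_x = 0: A_x + 350·cos66° = 0 → A_x = -142.4 N.

A_x = -142.4 N, A_y = -527.9 N, C_y = 1376 N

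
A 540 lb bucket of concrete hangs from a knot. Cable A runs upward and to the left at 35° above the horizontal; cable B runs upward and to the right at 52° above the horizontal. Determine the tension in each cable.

T_A = 332.9 lb, T_B = 442.9 lb

ΣF_x = 0: −T_A·cos35° + T_B·cos52° = 0 → T_B = 1.33052·T_A.
ΣF_y = 0: T_A·sin35° + T_B·sin52° = 540.
Substitute: T_A·(0.573576 + 1.33052·0.788011) = 540 → T_A = 332.914 ≈ 332.9 lb.
Then T_B = 1.33052 × 332.914 = 442.9 lb.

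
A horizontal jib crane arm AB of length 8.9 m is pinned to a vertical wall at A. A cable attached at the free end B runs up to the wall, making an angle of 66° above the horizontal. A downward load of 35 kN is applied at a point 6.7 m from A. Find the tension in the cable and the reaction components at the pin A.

ΣM about A: T·sin66°·8.9 − 35·6.7 = 0 → T = 234.5/(8.9·0.913545) = 28.8418 ≈ 28.84 kN.
ΣF_x = 0: A_x − T·cos66° = 0 → A_x = 28.8418 × 0.406737 = 11.73 kN.
ΣF_y = 0: A_y + T·sin66° − 35 = 0 → A_y = 35 − 28.8418 × 0.913545 = 8.652 kN.

T = 28.84 kN, A_x = 11.73 kN, A_y = 8.652 kN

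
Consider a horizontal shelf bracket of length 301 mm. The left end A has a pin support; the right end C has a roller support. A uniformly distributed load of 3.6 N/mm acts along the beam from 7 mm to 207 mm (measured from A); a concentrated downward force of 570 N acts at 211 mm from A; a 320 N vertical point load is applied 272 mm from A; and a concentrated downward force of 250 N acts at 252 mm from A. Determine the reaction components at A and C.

A_x = 0, A_y = 706.0 N, C_y = 1154 N

Resultant of the distributed load: 3.6 × 200 = 720 N at 107 mm from A.
Moments about A: C_y·301 − (3.6·200)·107 − 570·211 − 320·272 − 250·252 = 0 → C_y = 347350/301 = 1153.99 ≈ 1154 N.
ΣF_y = 0: A_y + 1153.99 − 3.6·200 − 570 − 320 − 250 = 0 → A_y = 706.0 N.
ΣF_x = 0: no horizontal applied forces, so A_x = 0.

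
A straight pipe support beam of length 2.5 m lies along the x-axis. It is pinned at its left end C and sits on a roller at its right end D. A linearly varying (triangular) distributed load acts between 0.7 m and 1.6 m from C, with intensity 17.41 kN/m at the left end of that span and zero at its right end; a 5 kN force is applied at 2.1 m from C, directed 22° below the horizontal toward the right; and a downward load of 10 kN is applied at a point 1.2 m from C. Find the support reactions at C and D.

Resultant of the triangular load: ½ × 17.41 × 0.9 = 7.8345 kN, acting at 1 m from C (one-third of the span from the peak).
Taking moments about C: D_y·2.5 − (½·17.41·0.9)·1 − 5·sin22°·2.1 − 10·1.2 = 0 → D_y = 23.7679/2.5 = 9.50716 ≈ 9.507 kN.
ΣF_y = 0: C_y + 9.50716 − ½·17.41·0.9 − 5·sin22° − 10 = 0 → C_y = 10.20 kN.
ΣF_x = 0: C_x + 5·cos22° = 0 → C_x = -4.636 kN.

C_x = -4.636 kN, C_y = 10.20 kN, D_y = 9.507 kN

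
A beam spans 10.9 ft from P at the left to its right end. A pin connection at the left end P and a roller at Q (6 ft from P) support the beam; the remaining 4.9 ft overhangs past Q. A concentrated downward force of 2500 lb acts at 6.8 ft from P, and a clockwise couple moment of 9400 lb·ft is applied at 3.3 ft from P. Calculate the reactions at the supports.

ΣM about P: Q_y·6 − 2500·6.8 − 9400 = 0 → Q_y = 26400/6 = 4400 lb.
ΣF_y = 0: P_y + 4400 − 2500 = 0 → P_y = -1900 lb.
ΣF_x = 0: no horizontal applied forces, so P_x = 0.

P_x = 0, P_y = -1900 lb, Q_y = 4400 lb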